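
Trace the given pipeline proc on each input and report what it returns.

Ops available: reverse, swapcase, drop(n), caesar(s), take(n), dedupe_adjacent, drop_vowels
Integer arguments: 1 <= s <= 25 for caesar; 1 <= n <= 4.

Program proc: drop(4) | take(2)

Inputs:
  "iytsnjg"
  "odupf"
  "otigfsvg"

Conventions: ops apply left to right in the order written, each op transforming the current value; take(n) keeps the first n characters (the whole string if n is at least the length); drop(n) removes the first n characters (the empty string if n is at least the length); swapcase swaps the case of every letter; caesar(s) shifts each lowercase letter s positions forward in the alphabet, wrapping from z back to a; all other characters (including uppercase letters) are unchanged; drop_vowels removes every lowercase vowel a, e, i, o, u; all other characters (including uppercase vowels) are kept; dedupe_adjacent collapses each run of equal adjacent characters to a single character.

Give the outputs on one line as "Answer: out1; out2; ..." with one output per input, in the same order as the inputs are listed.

Execution, op by op:
  "iytsnjg" -> "njg" -> "nj"
  "odupf" -> "f" -> "f"
  "otigfsvg" -> "fsvg" -> "fs"

"nj"; "f"; "fs"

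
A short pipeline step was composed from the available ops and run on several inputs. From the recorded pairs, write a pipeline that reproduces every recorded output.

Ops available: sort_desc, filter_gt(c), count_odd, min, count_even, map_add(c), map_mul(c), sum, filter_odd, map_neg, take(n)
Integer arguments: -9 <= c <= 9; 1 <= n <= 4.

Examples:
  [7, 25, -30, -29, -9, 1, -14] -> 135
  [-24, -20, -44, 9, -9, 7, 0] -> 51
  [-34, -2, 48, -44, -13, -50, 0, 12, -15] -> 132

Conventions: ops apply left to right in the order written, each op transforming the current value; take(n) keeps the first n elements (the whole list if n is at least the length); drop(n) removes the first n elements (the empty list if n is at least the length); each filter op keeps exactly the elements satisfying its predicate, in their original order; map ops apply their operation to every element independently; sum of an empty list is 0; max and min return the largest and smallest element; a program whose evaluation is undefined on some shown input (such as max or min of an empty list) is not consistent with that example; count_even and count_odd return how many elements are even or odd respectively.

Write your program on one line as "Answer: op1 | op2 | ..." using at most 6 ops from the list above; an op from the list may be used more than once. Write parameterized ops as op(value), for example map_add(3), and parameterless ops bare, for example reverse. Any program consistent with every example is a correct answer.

map_neg | map_add(8) | filter_odd | sort_desc | map_mul(3) | sum

Check, running the answer program on each example:
  [7, 25, -30, -29, -9, 1, -14] -> [-7, -25, 30, 29, 9, -1, 14] -> [1, -17, 38, 37, 17, 7, 22] -> [1, -17, 37, 17, 7] -> [37, 17, 7, 1, -17] -> [111, 51, 21, 3, -51] -> 135
  [-24, -20, -44, 9, -9, 7, 0] -> [24, 20, 44, -9, 9, -7, 0] -> [32, 28, 52, -1, 17, 1, 8] -> [-1, 17, 1] -> [17, 1, -1] -> [51, 3, -3] -> 51
  [-34, -2, 48, -44, -13, -50, 0, 12, -15] -> [34, 2, -48, 44, 13, 50, 0, -12, 15] -> [42, 10, -40, 52, 21, 58, 8, -4, 23] -> [21, 23] -> [23, 21] -> [69, 63] -> 132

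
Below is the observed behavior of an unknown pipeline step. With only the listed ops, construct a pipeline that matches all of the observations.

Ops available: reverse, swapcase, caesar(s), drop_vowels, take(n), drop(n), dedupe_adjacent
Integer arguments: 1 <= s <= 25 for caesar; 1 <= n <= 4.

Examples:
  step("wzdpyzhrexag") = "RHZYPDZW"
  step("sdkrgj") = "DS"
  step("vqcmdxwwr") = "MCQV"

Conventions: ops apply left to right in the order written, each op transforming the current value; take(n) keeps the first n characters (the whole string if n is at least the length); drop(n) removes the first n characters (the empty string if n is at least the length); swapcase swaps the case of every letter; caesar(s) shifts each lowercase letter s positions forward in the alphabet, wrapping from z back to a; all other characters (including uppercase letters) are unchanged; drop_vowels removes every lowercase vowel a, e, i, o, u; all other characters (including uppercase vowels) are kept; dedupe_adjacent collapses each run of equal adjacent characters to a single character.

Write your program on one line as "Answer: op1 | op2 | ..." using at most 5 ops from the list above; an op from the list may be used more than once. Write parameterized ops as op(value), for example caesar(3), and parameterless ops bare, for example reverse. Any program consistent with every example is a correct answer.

dedupe_adjacent | swapcase | reverse | drop(1) | drop(3)

Check, running the answer program on each example:
  "wzdpyzhrexag" -> "wzdpyzhrexag" -> "WZDPYZHREXAG" -> "GAXERHZYPDZW" -> "AXERHZYPDZW" -> "RHZYPDZW"
  "sdkrgj" -> "sdkrgj" -> "SDKRGJ" -> "JGRKDS" -> "GRKDS" -> "DS"
  "vqcmdxwwr" -> "vqcmdxwr" -> "VQCMDXWR" -> "RWXDMCQV" -> "WXDMCQV" -> "MCQV"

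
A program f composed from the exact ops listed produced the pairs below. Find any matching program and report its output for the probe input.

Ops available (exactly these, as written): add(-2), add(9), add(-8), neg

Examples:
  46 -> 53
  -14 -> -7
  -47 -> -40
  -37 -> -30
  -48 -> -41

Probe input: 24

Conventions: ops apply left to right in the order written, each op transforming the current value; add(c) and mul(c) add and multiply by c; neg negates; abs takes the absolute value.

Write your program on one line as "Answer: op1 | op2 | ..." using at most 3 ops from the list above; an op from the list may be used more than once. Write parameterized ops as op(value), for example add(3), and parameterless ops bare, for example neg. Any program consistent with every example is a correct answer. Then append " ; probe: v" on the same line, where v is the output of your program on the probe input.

add(-2) | add(9) ; probe: 31

Check, running the answer program on each example:
  46 -> 44 -> 53
  -14 -> -16 -> -7
  -47 -> -49 -> -40
  -37 -> -39 -> -30
  -48 -> -50 -> -41
  probe: 24 -> 22 -> 31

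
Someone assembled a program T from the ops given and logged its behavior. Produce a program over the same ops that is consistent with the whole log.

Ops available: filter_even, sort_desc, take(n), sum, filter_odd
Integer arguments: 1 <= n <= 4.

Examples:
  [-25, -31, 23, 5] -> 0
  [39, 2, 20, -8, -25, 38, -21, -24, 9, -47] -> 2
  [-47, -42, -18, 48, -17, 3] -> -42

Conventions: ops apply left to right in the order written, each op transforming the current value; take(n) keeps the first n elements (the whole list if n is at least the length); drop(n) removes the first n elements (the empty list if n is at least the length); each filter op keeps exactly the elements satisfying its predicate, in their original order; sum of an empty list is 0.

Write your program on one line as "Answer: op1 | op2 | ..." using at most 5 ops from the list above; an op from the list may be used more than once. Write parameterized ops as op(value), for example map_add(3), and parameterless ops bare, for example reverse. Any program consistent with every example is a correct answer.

take(2) | sort_desc | filter_even | sum

Check, running the answer program on each example:
  [-25, -31, 23, 5] -> [-25, -31] -> [-25, -31] -> [] -> 0
  [39, 2, 20, -8, -25, 38, -21, -24, 9, -47] -> [39, 2] -> [39, 2] -> [2] -> 2
  [-47, -42, -18, 48, -17, 3] -> [-47, -42] -> [-42, -47] -> [-42] -> -42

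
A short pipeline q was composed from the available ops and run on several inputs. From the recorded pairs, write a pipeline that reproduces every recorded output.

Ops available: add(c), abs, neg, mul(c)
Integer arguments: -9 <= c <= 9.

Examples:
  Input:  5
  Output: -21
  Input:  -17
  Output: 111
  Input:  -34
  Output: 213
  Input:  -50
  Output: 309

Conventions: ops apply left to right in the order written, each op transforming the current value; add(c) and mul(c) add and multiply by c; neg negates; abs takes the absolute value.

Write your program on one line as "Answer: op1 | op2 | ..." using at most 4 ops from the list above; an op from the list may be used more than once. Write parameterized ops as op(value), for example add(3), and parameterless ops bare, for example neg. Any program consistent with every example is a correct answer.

mul(6) | mul(-1) | add(9)

Check, running the answer program on each example:
  5 -> 30 -> -30 -> -21
  -17 -> -102 -> 102 -> 111
  -34 -> -204 -> 204 -> 213
  -50 -> -300 -> 300 -> 309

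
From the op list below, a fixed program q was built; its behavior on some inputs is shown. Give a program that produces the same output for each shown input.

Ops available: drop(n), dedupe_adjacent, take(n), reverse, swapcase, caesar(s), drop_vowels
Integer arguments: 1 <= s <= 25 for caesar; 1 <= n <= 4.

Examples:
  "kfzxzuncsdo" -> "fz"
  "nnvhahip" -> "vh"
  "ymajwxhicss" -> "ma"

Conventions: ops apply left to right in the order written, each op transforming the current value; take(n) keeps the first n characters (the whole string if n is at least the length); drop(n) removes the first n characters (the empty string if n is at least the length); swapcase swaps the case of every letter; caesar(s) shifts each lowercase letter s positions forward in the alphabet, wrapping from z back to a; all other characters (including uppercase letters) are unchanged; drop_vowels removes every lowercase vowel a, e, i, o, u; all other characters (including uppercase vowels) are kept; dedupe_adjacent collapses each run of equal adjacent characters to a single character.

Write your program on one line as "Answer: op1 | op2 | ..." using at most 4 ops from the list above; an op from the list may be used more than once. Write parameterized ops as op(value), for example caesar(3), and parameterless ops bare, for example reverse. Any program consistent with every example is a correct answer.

dedupe_adjacent | drop(1) | take(2)

Check, running the answer program on each example:
  "kfzxzuncsdo" -> "kfzxzuncsdo" -> "fzxzuncsdo" -> "fz"
  "nnvhahip" -> "nvhahip" -> "vhahip" -> "vh"
  "ymajwxhicss" -> "ymajwxhics" -> "majwxhics" -> "ma"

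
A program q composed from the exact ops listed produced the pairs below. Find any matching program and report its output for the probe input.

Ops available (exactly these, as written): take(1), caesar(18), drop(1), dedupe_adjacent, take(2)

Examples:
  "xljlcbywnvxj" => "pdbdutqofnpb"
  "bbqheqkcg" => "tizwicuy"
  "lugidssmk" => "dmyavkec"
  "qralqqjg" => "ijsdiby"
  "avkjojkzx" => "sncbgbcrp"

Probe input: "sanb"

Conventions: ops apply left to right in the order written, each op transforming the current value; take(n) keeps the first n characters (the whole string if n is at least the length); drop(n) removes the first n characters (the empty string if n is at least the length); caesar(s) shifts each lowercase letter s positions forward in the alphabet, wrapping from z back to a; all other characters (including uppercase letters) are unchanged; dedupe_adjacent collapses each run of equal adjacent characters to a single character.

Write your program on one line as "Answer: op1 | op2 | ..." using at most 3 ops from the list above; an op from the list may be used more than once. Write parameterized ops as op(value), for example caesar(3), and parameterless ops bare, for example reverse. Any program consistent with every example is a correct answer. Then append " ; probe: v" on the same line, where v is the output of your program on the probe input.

caesar(18) | dedupe_adjacent ; probe: "ksft"

Check, running the answer program on each example:
  "xljlcbywnvxj" -> "pdbdutqofnpb" -> "pdbdutqofnpb"
  "bbqheqkcg" -> "ttizwicuy" -> "tizwicuy"
  "lugidssmk" -> "dmyavkkec" -> "dmyavkec"
  "qralqqjg" -> "ijsdiiby" -> "ijsdiby"
  "avkjojkzx" -> "sncbgbcrp" -> "sncbgbcrp"
  probe: "sanb" -> "ksft" -> "ksft"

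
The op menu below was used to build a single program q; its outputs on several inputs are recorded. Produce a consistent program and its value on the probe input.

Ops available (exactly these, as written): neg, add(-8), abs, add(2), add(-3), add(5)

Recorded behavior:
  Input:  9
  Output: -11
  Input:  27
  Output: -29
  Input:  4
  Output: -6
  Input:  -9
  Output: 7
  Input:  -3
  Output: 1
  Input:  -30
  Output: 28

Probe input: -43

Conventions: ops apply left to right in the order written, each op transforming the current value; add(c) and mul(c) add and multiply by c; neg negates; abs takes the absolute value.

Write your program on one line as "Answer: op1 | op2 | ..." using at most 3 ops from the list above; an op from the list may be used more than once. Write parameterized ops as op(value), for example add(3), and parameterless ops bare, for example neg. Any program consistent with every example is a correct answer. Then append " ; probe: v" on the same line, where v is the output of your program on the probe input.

add(2) | neg ; probe: 41

Check, running the answer program on each example:
  9 -> 11 -> -11
  27 -> 29 -> -29
  4 -> 6 -> -6
  -9 -> -7 -> 7
  -3 -> -1 -> 1
  -30 -> -28 -> 28
  probe: -43 -> -41 -> 41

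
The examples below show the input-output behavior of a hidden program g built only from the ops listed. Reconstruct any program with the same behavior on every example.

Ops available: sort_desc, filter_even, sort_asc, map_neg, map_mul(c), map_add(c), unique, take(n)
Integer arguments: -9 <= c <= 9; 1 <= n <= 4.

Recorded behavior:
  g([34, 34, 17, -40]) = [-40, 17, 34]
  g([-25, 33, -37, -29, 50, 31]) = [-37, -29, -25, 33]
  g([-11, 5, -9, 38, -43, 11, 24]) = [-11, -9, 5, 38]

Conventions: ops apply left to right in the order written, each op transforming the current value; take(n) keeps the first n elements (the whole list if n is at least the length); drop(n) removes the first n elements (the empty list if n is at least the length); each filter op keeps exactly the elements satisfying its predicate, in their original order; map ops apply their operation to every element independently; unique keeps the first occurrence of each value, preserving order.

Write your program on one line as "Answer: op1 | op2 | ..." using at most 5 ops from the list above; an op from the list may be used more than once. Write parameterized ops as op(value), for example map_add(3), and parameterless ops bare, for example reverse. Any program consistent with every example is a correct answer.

take(4) | sort_desc | unique | sort_asc

Check, running the answer program on each example:
  [34, 34, 17, -40] -> [34, 34, 17, -40] -> [34, 34, 17, -40] -> [34, 17, -40] -> [-40, 17, 34]
  [-25, 33, -37, -29, 50, 31] -> [-25, 33, -37, -29] -> [33, -25, -29, -37] -> [33, -25, -29, -37] -> [-37, -29, -25, 33]
  [-11, 5, -9, 38, -43, 11, 24] -> [-11, 5, -9, 38] -> [38, 5, -9, -11] -> [38, 5, -9, -11] -> [-11, -9, 5, 38]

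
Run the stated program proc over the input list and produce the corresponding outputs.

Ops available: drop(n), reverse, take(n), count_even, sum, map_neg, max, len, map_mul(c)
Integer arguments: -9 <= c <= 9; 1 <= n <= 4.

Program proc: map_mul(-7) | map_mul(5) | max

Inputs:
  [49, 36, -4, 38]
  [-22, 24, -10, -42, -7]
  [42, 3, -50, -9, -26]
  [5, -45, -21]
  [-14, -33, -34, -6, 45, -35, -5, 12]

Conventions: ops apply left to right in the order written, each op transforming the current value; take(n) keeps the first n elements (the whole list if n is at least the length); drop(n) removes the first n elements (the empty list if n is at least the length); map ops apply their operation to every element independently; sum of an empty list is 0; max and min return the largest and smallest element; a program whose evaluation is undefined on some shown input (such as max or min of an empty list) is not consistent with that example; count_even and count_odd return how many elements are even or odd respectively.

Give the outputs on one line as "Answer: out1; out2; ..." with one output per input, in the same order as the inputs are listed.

Execution, op by op:
  [49, 36, -4, 38] -> [-343, -252, 28, -266] -> [-1715, -1260, 140, -1330] -> 140
  [-22, 24, -10, -42, -7] -> [154, -168, 70, 294, 49] -> [770, -840, 350, 1470, 245] -> 1470
  [42, 3, -50, -9, -26] -> [-294, -21, 350, 63, 182] -> [-1470, -105, 1750, 315, 910] -> 1750
  [5, -45, -21] -> [-35, 315, 147] -> [-175, 1575, 735] -> 1575
  [-14, -33, -34, -6, 45, -35, -5, 12] -> [98, 231, 238, 42, -315, 245, 35, -84] -> [490, 1155, 1190, 210, -1575, 1225, 175, -420] -> 1225

140; 1470; 1750; 1575; 1225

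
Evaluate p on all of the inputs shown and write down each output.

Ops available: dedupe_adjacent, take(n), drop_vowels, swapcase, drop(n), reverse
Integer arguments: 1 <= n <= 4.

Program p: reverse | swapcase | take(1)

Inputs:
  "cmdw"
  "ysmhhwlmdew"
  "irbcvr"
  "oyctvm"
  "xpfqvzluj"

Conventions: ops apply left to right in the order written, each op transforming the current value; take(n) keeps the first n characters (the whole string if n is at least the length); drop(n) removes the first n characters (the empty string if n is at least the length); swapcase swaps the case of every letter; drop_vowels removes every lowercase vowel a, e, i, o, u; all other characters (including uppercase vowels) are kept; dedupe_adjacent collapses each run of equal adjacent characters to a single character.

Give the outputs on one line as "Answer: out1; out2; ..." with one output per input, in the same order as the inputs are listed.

Execution, op by op:
  "cmdw" -> "wdmc" -> "WDMC" -> "W"
  "ysmhhwlmdew" -> "wedmlwhhmsy" -> "WEDMLWHHMSY" -> "W"
  "irbcvr" -> "rvcbri" -> "RVCBRI" -> "R"
  "oyctvm" -> "mvtcyo" -> "MVTCYO" -> "M"
  "xpfqvzluj" -> "julzvqfpx" -> "JULZVQFPX" -> "J"

"W"; "W"; "R"; "M"; "J"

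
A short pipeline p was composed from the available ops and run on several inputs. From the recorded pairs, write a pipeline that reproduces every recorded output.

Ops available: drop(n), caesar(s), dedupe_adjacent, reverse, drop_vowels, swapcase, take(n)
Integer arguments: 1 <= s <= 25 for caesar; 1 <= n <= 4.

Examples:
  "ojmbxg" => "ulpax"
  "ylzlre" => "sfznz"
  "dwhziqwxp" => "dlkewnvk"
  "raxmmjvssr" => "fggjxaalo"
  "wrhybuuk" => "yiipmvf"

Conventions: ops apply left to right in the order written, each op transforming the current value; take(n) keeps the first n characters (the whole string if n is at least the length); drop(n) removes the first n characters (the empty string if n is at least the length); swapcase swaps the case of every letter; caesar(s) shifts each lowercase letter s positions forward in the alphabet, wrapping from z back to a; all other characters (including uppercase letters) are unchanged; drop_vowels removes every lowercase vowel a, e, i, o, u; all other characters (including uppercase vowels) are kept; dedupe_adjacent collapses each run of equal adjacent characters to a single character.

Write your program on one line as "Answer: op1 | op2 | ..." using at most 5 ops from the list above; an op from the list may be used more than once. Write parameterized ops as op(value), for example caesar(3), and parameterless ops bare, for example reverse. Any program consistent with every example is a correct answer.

caesar(20) | caesar(20) | drop(1) | reverse

Check, running the answer program on each example:
  "ojmbxg" -> "idgvra" -> "cxaplu" -> "xaplu" -> "ulpax"
  "ylzlre" -> "sftfly" -> "mznzfs" -> "znzfs" -> "sfznz"
  "dwhziqwxp" -> "xqbtckqrj" -> "rkvnwekld" -> "kvnwekld" -> "dlkewnvk"
  "raxmmjvssr" -> "lurggdpmml" -> "folaaxjggf" -> "olaaxjggf" -> "fggjxaalo"
  "wrhybuuk" -> "qlbsvooe" -> "kfvmpiiy" -> "fvmpiiy" -> "yiipmvf"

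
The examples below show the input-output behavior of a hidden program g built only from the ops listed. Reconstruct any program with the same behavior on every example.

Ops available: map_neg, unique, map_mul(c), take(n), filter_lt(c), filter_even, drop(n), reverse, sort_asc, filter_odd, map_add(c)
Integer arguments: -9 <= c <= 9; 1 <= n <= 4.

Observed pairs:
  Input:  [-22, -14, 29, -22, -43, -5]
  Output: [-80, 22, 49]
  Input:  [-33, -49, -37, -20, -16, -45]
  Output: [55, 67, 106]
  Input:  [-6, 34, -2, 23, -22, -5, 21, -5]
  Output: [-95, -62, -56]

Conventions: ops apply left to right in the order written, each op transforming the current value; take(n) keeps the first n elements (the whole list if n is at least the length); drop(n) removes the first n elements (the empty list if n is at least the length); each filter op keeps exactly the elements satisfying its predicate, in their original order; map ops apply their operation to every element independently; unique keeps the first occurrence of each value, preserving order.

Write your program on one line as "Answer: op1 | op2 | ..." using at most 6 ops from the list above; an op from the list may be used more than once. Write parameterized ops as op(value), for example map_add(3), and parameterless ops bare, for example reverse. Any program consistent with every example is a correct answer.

map_neg | map_mul(3) | sort_asc | take(3) | map_add(7)

Check, running the answer program on each example:
  [-22, -14, 29, -22, -43, -5] -> [22, 14, -29, 22, 43, 5] -> [66, 42, -87, 66, 129, 15] -> [-87, 15, 42, 66, 66, 129] -> [-87, 15, 42] -> [-80, 22, 49]
  [-33, -49, -37, -20, -16, -45] -> [33, 49, 37, 20, 16, 45] -> [99, 147, 111, 60, 48, 135] -> [48, 60, 99, 111, 135, 147] -> [48, 60, 99] -> [55, 67, 106]
  [-6, 34, -2, 23, -22, -5, 21, -5] -> [6, -34, 2, -23, 22, 5, -21, 5] -> [18, -102, 6, -69, 66, 15, -63, 15] -> [-102, -69, -63, 6, 15, 15, 18, 66] -> [-102, -69, -63] -> [-95, -62, -56]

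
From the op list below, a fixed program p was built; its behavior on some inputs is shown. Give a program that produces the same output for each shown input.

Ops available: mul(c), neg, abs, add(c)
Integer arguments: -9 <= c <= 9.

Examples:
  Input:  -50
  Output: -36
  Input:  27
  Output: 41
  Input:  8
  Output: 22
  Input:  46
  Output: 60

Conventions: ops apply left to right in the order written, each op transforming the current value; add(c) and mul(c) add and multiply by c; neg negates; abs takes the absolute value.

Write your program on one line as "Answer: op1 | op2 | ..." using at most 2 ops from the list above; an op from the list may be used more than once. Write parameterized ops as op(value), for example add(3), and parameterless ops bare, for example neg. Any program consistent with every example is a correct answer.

add(5) | add(9)

Check, running the answer program on each example:
  -50 -> -45 -> -36
  27 -> 32 -> 41
  8 -> 13 -> 22
  46 -> 51 -> 60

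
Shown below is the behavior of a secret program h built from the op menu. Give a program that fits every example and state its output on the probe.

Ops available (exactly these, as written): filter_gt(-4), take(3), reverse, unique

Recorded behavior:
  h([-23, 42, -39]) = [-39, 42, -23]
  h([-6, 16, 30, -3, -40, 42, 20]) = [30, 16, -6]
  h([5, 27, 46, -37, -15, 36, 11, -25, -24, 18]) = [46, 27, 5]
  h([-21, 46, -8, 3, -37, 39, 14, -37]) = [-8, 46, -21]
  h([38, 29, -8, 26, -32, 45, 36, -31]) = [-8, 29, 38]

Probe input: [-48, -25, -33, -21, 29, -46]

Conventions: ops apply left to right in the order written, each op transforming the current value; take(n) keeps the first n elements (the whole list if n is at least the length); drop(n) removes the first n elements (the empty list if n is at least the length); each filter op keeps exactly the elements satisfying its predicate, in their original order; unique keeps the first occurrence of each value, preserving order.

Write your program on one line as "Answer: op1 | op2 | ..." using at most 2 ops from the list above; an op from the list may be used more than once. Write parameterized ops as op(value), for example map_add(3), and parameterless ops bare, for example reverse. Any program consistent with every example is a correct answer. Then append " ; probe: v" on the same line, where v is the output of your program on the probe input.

take(3) | reverse ; probe: [-33, -25, -48]

Check, running the answer program on each example:
  [-23, 42, -39] -> [-23, 42, -39] -> [-39, 42, -23]
  [-6, 16, 30, -3, -40, 42, 20] -> [-6, 16, 30] -> [30, 16, -6]
  [5, 27, 46, -37, -15, 36, 11, -25, -24, 18] -> [5, 27, 46] -> [46, 27, 5]
  [-21, 46, -8, 3, -37, 39, 14, -37] -> [-21, 46, -8] -> [-8, 46, -21]
  [38, 29, -8, 26, -32, 45, 36, -31] -> [38, 29, -8] -> [-8, 29, 38]
  probe: [-48, -25, -33, -21, 29, -46] -> [-48, -25, -33] -> [-33, -25, -48]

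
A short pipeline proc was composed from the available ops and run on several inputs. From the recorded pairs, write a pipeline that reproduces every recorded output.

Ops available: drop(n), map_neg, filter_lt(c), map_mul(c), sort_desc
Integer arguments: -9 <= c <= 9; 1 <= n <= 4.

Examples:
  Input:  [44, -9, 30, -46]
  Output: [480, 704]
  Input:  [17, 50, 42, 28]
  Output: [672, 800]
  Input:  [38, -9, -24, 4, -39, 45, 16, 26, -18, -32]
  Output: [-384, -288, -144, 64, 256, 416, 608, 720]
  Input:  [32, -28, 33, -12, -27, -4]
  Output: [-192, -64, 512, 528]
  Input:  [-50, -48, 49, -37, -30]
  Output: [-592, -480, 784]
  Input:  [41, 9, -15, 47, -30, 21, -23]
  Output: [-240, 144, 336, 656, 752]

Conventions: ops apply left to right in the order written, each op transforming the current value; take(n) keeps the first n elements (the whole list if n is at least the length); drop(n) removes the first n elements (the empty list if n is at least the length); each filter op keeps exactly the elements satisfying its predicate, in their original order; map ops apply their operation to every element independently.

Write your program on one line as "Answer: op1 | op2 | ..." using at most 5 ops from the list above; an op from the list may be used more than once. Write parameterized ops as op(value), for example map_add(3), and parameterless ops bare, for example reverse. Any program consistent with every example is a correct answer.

map_neg | sort_desc | drop(2) | map_mul(-8) | map_mul(2)

Check, running the answer program on each example:
  [44, -9, 30, -46] -> [-44, 9, -30, 46] -> [46, 9, -30, -44] -> [-30, -44] -> [240, 352] -> [480, 704]
  [17, 50, 42, 28] -> [-17, -50, -42, -28] -> [-17, -28, -42, -50] -> [-42, -50] -> [336, 400] -> [672, 800]
  [38, -9, -24, 4, -39, 45, 16, 26, -18, -32] -> [-38, 9, 24, -4, 39, -45, -16, -26, 18, 32] -> [39, 32, 24, 18, 9, -4, -16, -26, -38, -45] -> [24, 18, 9, -4, -16, -26, -38, -45] -> [-192, -144, -72, 32, 128, 208, 304, 360] -> [-384, -288, -144, 64, 256, 416, 608, 720]
  [32, -28, 33, -12, -27, -4] -> [-32, 28, -33, 12, 27, 4] -> [28, 27, 12, 4, -32, -33] -> [12, 4, -32, -33] -> [-96, -32, 256, 264] -> [-192, -64, 512, 528]
  [-50, -48, 49, -37, -30] -> [50, 48, -49, 37, 30] -> [50, 48, 37, 30, -49] -> [37, 30, -49] -> [-296, -240, 392] -> [-592, -480, 784]
  [41, 9, -15, 47, -30, 21, -23] -> [-41, -9, 15, -47, 30, -21, 23] -> [30, 23, 15, -9, -21, -41, -47] -> [15, -9, -21, -41, -47] -> [-120, 72, 168, 328, 376] -> [-240, 144, 336, 656, 752]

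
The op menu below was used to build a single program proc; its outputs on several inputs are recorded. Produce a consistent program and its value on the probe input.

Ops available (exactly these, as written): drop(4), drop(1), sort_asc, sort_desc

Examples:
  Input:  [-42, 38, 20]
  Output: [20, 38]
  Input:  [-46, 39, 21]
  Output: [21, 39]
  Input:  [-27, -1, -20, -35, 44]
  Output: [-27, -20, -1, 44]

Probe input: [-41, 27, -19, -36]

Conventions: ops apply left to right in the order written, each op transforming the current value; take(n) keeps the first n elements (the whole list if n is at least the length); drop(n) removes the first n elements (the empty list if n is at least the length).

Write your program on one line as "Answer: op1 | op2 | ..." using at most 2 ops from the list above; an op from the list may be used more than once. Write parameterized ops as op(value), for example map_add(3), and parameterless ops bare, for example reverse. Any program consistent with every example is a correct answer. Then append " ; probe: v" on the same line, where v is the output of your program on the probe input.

sort_asc | drop(1) ; probe: [-36, -19, 27]

Check, running the answer program on each example:
  [-42, 38, 20] -> [-42, 20, 38] -> [20, 38]
  [-46, 39, 21] -> [-46, 21, 39] -> [21, 39]
  [-27, -1, -20, -35, 44] -> [-35, -27, -20, -1, 44] -> [-27, -20, -1, 44]
  probe: [-41, 27, -19, -36] -> [-41, -36, -19, 27] -> [-36, -19, 27]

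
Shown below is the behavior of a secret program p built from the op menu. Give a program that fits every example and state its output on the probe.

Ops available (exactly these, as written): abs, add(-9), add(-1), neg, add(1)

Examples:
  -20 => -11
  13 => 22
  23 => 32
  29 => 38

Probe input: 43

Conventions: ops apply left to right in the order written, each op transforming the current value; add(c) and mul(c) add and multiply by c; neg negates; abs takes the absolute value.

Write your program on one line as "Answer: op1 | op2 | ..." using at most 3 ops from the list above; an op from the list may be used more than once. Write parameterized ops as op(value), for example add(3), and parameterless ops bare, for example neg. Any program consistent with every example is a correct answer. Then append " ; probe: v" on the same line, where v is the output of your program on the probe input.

neg | add(-9) | neg ; probe: 52

Check, running the answer program on each example:
  -20 -> 20 -> 11 -> -11
  13 -> -13 -> -22 -> 22
  23 -> -23 -> -32 -> 32
  29 -> -29 -> -38 -> 38
  probe: 43 -> -43 -> -52 -> 52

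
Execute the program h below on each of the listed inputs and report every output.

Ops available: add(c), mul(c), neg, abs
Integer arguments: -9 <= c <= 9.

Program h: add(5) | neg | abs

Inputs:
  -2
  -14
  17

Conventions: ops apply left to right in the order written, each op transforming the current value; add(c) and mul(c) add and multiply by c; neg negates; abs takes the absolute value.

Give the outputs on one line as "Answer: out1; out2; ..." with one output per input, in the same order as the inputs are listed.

3; 9; 22

Execution, op by op:
  -2 -> 3 -> -3 -> 3
  -14 -> -9 -> 9 -> 9
  17 -> 22 -> -22 -> 22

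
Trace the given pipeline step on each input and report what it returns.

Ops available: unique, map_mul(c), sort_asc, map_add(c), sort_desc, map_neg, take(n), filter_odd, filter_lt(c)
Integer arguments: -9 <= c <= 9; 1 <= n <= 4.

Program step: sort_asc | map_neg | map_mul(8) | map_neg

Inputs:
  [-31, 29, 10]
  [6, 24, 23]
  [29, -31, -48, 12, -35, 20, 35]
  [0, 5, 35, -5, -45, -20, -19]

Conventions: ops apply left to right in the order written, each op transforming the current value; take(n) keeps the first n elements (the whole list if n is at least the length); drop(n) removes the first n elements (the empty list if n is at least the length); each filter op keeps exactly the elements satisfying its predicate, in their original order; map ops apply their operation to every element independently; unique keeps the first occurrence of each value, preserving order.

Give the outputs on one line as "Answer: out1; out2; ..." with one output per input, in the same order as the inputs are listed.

Execution, op by op:
  [-31, 29, 10] -> [-31, 10, 29] -> [31, -10, -29] -> [248, -80, -232] -> [-248, 80, 232]
  [6, 24, 23] -> [6, 23, 24] -> [-6, -23, -24] -> [-48, -184, -192] -> [48, 184, 192]
  [29, -31, -48, 12, -35, 20, 35] -> [-48, -35, -31, 12, 20, 29, 35] -> [48, 35, 31, -12, -20, -29, -35] -> [384, 280, 248, -96, -160, -232, -280] -> [-384, -280, -248, 96, 160, 232, 280]
  [0, 5, 35, -5, -45, -20, -19] -> [-45, -20, -19, -5, 0, 5, 35] -> [45, 20, 19, 5, 0, -5, -35] -> [360, 160, 152, 40, 0, -40, -280] -> [-360, -160, -152, -40, 0, 40, 280]

[-248, 80, 232]; [48, 184, 192]; [-384, -280, -248, 96, 160, 232, 280]; [-360, -160, -152, -40, 0, 40, 280]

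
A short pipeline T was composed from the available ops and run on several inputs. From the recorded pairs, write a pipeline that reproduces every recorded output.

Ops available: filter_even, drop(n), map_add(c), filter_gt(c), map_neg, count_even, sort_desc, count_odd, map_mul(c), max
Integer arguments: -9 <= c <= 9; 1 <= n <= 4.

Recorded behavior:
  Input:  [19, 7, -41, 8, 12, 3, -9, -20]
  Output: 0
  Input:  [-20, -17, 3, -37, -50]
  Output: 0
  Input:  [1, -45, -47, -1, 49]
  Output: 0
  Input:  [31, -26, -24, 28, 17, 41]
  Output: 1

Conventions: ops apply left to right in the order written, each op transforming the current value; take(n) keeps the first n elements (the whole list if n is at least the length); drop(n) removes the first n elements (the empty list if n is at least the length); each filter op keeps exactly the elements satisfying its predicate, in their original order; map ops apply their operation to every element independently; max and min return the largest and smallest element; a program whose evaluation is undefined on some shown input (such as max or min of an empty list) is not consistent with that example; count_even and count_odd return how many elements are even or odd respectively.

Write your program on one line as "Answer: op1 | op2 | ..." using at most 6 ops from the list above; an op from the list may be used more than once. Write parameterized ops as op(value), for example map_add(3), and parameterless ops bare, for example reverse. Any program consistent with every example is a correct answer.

map_neg | sort_desc | map_add(7) | map_neg | filter_gt(5) | count_odd

Check, running the answer program on each example:
  [19, 7, -41, 8, 12, 3, -9, -20] -> [-19, -7, 41, -8, -12, -3, 9, 20] -> [41, 20, 9, -3, -7, -8, -12, -19] -> [48, 27, 16, 4, 0, -1, -5, -12] -> [-48, -27, -16, -4, 0, 1, 5, 12] -> [12] -> 0
  [-20, -17, 3, -37, -50] -> [20, 17, -3, 37, 50] -> [50, 37, 20, 17, -3] -> [57, 44, 27, 24, 4] -> [-57, -44, -27, -24, -4] -> [] -> 0
  [1, -45, -47, -1, 49] -> [-1, 45, 47, 1, -49] -> [47, 45, 1, -1, -49] -> [54, 52, 8, 6, -42] -> [-54, -52, -8, -6, 42] -> [42] -> 0
  [31, -26, -24, 28, 17, 41] -> [-31, 26, 24, -28, -17, -41] -> [26, 24, -17, -28, -31, -41] -> [33, 31, -10, -21, -24, -34] -> [-33, -31, 10, 21, 24, 34] -> [10, 21, 24, 34] -> 1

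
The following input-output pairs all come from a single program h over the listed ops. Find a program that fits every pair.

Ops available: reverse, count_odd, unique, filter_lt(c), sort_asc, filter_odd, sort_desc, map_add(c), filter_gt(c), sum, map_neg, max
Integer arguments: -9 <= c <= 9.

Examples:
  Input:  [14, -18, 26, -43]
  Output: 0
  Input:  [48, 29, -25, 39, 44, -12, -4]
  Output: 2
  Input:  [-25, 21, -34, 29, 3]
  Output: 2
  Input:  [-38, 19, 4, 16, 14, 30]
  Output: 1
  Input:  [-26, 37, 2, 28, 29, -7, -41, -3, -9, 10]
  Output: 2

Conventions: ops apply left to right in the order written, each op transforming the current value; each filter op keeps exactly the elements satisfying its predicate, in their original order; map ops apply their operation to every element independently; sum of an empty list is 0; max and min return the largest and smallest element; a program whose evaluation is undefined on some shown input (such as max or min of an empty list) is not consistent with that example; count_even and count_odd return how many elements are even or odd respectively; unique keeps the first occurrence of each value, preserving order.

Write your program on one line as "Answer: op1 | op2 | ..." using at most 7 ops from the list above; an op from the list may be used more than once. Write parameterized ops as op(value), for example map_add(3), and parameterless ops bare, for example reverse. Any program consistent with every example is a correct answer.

map_neg | filter_lt(-7) | reverse | sort_desc | map_neg | count_odd

Check, running the answer program on each example:
  [14, -18, 26, -43] -> [-14, 18, -26, 43] -> [-14, -26] -> [-26, -14] -> [-14, -26] -> [14, 26] -> 0
  [48, 29, -25, 39, 44, -12, -4] -> [-48, -29, 25, -39, -44, 12, 4] -> [-48, -29, -39, -44] -> [-44, -39, -29, -48] -> [-29, -39, -44, -48] -> [29, 39, 44, 48] -> 2
  [-25, 21, -34, 29, 3] -> [25, -21, 34, -29, -3] -> [-21, -29] -> [-29, -21] -> [-21, -29] -> [21, 29] -> 2
  [-38, 19, 4, 16, 14, 30] -> [38, -19, -4, -16, -14, -30] -> [-19, -16, -14, -30] -> [-30, -14, -16, -19] -> [-14, -16, -19, -30] -> [14, 16, 19, 30] -> 1
  [-26, 37, 2, 28, 29, -7, -41, -3, -9, 10] -> [26, -37, -2, -28, -29, 7, 41, 3, 9, -10] -> [-37, -28, -29, -10] -> [-10, -29, -28, -37] -> [-10, -28, -29, -37] -> [10, 28, 29, 37] -> 2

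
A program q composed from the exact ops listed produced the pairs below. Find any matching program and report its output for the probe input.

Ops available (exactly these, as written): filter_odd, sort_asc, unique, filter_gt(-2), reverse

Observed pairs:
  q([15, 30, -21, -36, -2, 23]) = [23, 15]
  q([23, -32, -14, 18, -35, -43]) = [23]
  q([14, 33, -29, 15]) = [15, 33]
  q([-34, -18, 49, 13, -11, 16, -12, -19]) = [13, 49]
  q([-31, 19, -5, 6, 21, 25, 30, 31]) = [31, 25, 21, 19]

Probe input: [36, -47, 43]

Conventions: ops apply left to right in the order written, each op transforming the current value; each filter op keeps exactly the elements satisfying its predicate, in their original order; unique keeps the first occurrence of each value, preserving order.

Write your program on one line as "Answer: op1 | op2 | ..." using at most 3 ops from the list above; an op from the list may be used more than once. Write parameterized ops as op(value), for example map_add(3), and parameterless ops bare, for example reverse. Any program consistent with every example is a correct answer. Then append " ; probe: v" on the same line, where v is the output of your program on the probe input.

reverse | filter_odd | filter_gt(-2) ; probe: [43]

Check, running the answer program on each example:
  [15, 30, -21, -36, -2, 23] -> [23, -2, -36, -21, 30, 15] -> [23, -21, 15] -> [23, 15]
  [23, -32, -14, 18, -35, -43] -> [-43, -35, 18, -14, -32, 23] -> [-43, -35, 23] -> [23]
  [14, 33, -29, 15] -> [15, -29, 33, 14] -> [15, -29, 33] -> [15, 33]
  [-34, -18, 49, 13, -11, 16, -12, -19] -> [-19, -12, 16, -11, 13, 49, -18, -34] -> [-19, -11, 13, 49] -> [13, 49]
  [-31, 19, -5, 6, 21, 25, 30, 31] -> [31, 30, 25, 21, 6, -5, 19, -31] -> [31, 25, 21, -5, 19, -31] -> [31, 25, 21, 19]
  probe: [36, -47, 43] -> [43, -47, 36] -> [43, -47] -> [43]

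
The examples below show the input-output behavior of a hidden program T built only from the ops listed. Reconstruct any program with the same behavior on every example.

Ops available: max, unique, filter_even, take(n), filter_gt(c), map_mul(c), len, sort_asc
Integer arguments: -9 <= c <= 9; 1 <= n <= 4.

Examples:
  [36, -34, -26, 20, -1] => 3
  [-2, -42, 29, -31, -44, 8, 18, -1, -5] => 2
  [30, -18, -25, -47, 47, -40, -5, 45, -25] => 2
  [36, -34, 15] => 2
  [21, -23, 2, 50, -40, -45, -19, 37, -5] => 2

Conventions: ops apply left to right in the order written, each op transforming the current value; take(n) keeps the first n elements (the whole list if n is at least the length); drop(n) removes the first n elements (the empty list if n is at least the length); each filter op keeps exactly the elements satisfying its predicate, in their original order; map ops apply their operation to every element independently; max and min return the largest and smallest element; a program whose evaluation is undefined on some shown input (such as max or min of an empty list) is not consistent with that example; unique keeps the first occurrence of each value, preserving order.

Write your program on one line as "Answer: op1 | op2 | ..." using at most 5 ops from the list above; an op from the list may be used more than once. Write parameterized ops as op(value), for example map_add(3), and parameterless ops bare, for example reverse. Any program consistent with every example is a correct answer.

take(4) | map_mul(-9) | filter_even | take(3) | len

Check, running the answer program on each example:
  [36, -34, -26, 20, -1] -> [36, -34, -26, 20] -> [-324, 306, 234, -180] -> [-324, 306, 234, -180] -> [-324, 306, 234] -> 3
  [-2, -42, 29, -31, -44, 8, 18, -1, -5] -> [-2, -42, 29, -31] -> [18, 378, -261, 279] -> [18, 378] -> [18, 378] -> 2
  [30, -18, -25, -47, 47, -40, -5, 45, -25] -> [30, -18, -25, -47] -> [-270, 162, 225, 423] -> [-270, 162] -> [-270, 162] -> 2
  [36, -34, 15] -> [36, -34, 15] -> [-324, 306, -135] -> [-324, 306] -> [-324, 306] -> 2
  [21, -23, 2, 50, -40, -45, -19, 37, -5] -> [21, -23, 2, 50] -> [-189, 207, -18, -450] -> [-18, -450] -> [-18, -450] -> 2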